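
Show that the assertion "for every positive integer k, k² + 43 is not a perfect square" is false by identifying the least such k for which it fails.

A counterexample is any positive integer k such that k² + 43 is a perfect square; we check each in order.
For k = 1, 2, 3, 4, …, 18, 19, 20 the conclusion holds.
k = 21: 21² + 43 = 484 = 22², a perfect square.
Hence k = 21 is a counterexample.

k = 21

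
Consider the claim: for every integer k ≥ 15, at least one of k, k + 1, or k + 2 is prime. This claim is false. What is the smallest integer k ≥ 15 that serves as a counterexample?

k = 15: 17 is prime.
k = 16: 17 is prime.
k = 17: 17 is prime.
k = 18: 19 is prime.
k = 19: 19 is prime.
k = 20: 20 = 2 × 10; 21 = 3 × 7; 22 = 2 × 11 — all composite.
Hence k = 20 is a counterexample.

k = 20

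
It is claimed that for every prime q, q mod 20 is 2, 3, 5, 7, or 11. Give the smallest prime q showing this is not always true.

q = 13

A counterexample is any prime q such that the claim fails; we check each in order.
q = 2: 2 mod 20 = 2.
q = 3: 3 mod 20 = 3.
q = 5: 5 mod 20 = 5.
q = 7: 7 mod 20 = 7.
q = 11: 11 mod 20 = 11.
q = 13: 13 mod 20 = 13 — not in {2, 3, 5, 7, 11}.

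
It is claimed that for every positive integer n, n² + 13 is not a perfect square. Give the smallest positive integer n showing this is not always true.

Check each positive integer n in order until n² + 13 is a perfect square.
For n = 1, 2, 3, 4, 5 the conclusion holds.
n = 6: 6² + 13 = 49 = 7², a perfect square.

n = 6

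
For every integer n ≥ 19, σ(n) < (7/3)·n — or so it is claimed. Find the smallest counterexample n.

n = 24

We need the least integer n ≥ 19 for which the claim fails.
n = 19: σ(19) = 20; 20 < 133/3.
n = 20: σ(20) = 42; 42 < 140/3.
n = 21: σ(21) = 32; 32 < 49.
n = 22: σ(22) = 36; 36 < 154/3.
n = 23: σ(23) = 24; 24 < 161/3.
n = 24: σ(24) = 60; 60 ≥ 56.
So n = 24 is the smallest counterexample.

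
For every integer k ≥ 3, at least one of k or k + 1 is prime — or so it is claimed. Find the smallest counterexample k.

k = 8

We need the least integer k ≥ 3 for which k, k + 1 are both composite.
For k = 3, 4, 5, 6, 7 the conclusion holds.
k = 8: 8 = 2 × 4; 9 = 3 × 3 — both composite.
Hence k = 8 is a counterexample.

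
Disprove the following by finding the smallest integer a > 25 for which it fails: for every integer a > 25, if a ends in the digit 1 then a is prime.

a = 51

A counterexample is any integer a > 25 such that a ends in the digit 1 but a is not prime; we check each in order.
For a = 31, 41 the conclusion holds.
a = 51: 51 ends in 1; 51 = 3 × 17, composite.
So a = 51 is the smallest counterexample.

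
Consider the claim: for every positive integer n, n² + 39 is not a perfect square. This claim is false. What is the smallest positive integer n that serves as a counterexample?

n = 5

A counterexample is any positive integer n such that n² + 39 is a perfect square; we check each in order.
n = 1: 1² + 39 = 40, not a perfect square.
n = 2: 2² + 39 = 43, not a perfect square.
n = 3: 3² + 39 = 48, not a perfect square.
n = 4: 4² + 39 = 55, not a perfect square.
n = 5: 5² + 39 = 64 = 8², a perfect square.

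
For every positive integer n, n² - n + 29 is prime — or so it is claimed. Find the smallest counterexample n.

n = 1: n² - n + 29 = 29, prime.
n = 2: n² - n + 29 = 31, prime.
n = 3: n² - n + 29 = 35 = 5 × 7, composite.
Hence n = 3 is a counterexample.

n = 3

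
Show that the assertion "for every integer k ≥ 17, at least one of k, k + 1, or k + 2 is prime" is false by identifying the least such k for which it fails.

k = 20

We need the least integer k ≥ 17 for which k, k + 1, k + 2 are all composite.
k = 17: 17 is prime.
k = 18: 19 is prime.
k = 19: 19 is prime.
k = 20: 20 = 2 × 10; 21 = 3 × 7; 22 = 2 × 11 — all composite.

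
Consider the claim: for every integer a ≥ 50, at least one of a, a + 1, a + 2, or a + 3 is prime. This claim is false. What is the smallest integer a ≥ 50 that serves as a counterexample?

Check each integer a ≥ 50 in order until a, a + 1, a + 2, a + 3 are all composite.
The first 4 eligible values, up to a = 53, all satisfy the conclusion.
a = 54: 54 = 2 × 27; 55 = 5 × 11; 56 = 2 × 28; 57 = 3 × 19 — all composite.
Thus a = 54 disproves the claim, and no smaller a works.

a = 54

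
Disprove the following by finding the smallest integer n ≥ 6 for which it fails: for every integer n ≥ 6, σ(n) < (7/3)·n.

n = 12

n = 6: σ(6) = 12; 12 < 14.
n = 7: σ(7) = 8; 8 < 49/3.
n = 8: σ(8) = 15; 15 < 56/3.
n = 9: σ(9) = 13; 13 < 21.
n = 10: σ(10) = 18; 18 < 70/3.
n = 11: σ(11) = 12; 12 < 77/3.
n = 12: σ(12) = 28; 28 ≥ 28.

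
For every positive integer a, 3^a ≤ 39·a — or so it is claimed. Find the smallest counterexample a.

a = 1: 3^a = 3 and 39·a = 39, so 3 ≤ 39.
a = 2: 3^a = 9 and 39·a = 78, so 9 ≤ 78.
a = 3: 3^a = 27 and 39·a = 117, so 27 ≤ 117.
a = 4: 3^a = 81 and 39·a = 156, so 81 ≤ 156.
a = 5: 3^a = 243 and 39·a = 195, so 243 > 195.

a = 5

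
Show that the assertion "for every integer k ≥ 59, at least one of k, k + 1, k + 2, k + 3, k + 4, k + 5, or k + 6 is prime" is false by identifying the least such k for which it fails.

k = 90

We need the least integer k ≥ 59 for which k, k + 1, k + 2, k + 3, k + 4, k + 5, k + 6 are all composite.
The first 31 eligible values, up to k = 89, all satisfy the conclusion.
k = 90: 90 = 2 × 45; 91 = 7 × 13; 92 = 2 × 46; 93 = 3 × 31; 94 = 2 × 47; 95 = 5 × 19; 96 = 2 × 48 — all composite.
Hence k = 90 is a counterexample.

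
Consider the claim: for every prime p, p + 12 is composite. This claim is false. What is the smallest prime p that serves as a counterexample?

A counterexample is any prime p such that p + 12 is prime; we check each in order.
p = 2: p + 12 = 14 = 2 × 7, composite.
p = 3: p + 12 = 15 = 3 × 5, composite.
p = 5: p + 12 = 17, prime — not composite.
Thus p = 5 disproves the claim, and no smaller p works.

p = 5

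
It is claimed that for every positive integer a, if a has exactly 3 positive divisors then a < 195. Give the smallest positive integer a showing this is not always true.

a = 289

We need the least positive integer a for which a has exactly 3 positive divisors but the claim fails.
a = 4: τ(4) = 3; 4 < 195.
a = 9: τ(9) = 3; 9 < 195.
a = 25: τ(25) = 3; 25 < 195.
a = 49: τ(49) = 3; 49 < 195.
a = 121: τ(121) = 3; 121 < 195.
a = 169: τ(169) = 3; 169 < 195.
a = 289: τ(289) = 3; 289 ≥ 195.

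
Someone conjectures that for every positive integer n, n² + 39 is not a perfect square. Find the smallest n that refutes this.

n = 5

For n = 1, 2, 3, 4 the conclusion holds.
n = 5: 5² + 39 = 64 = 8², a perfect square.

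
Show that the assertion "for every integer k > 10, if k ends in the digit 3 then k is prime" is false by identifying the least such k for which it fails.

k = 33

For k = 13, 23 the conclusion holds.
k = 33: 33 ends in 3; 33 = 3 × 11, composite.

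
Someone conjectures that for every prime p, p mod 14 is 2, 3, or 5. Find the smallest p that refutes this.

p = 7

We need the least prime p for which the claim fails.
p = 2: 2 mod 14 = 2.
p = 3: 3 mod 14 = 3.
p = 5: 5 mod 14 = 5.
p = 7: 7 mod 14 = 7 — not in {2, 3, 5}.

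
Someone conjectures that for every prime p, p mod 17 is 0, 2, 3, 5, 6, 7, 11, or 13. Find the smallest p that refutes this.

p = 29

A counterexample is any prime p such that the claim fails; we check each in order.
For p = 2, 3, 5, 7, 11, 13, 17, 19, 23 the conclusion holds.
p = 29: 29 mod 17 = 12 — not in {0, 2, 3, 5, 6, 7, 11, 13}.
Thus p = 29 disproves the claim, and no smaller p works.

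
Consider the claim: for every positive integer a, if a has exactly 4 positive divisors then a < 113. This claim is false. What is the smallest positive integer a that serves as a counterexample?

a = 115

We need the least positive integer a for which a has exactly 4 positive divisors but the claim fails.
For a = 6, 8, 10, 14, …, 95, 106, 111 the conclusion holds.
a = 115: τ(115) = 4; 115 ≥ 113.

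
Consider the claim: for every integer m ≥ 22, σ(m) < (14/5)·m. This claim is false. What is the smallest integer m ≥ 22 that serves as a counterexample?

We need the least integer m ≥ 22 for which the claim fails.
For m = 22, 23, 24, 25, …, 57, 58, 59 the conclusion holds.
m = 60: σ(60) = 168; 168 ≥ 168.
Thus m = 60 disproves the claim, and no smaller m works.

m = 60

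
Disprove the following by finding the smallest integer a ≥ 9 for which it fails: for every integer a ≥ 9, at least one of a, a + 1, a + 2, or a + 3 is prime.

We need the least integer a ≥ 9 for which a, a + 1, a + 2, a + 3 are all composite.
The first 15 eligible values, up to a = 23, all satisfy the conclusion.
a = 24: 24 = 2 × 12; 25 = 5 × 5; 26 = 2 × 13; 27 = 3 × 9 — all composite.

a = 24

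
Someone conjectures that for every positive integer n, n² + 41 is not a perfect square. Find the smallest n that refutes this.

n = 20

Check each positive integer n in order until n² + 41 is a perfect square.
The first 19 eligible values, up to n = 19, all satisfy the conclusion.
n = 20: 20² + 41 = 441 = 21², a perfect square.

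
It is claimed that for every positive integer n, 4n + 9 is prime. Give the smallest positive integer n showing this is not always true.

n = 3

A counterexample is any positive integer n such that 4n + 9 is not prime; we check each in order.
n = 1: 4n + 9 = 13, prime.
n = 2: 4n + 9 = 17, prime.
n = 3: 4n + 9 = 21 = 3 × 7, composite.
Hence n = 3 is a counterexample.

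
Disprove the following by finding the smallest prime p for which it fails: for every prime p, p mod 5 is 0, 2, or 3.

p = 11

Check each prime p in order until the claim fails.
The first 4 eligible values, up to p = 7, all satisfy the conclusion.
p = 11: 11 mod 5 = 1 — not in {0, 2, 3}.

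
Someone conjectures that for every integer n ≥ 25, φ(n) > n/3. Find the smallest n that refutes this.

n = 30

For n = 25, 26, 27, 28, 29 the conclusion holds.
n = 30: φ(30) = 8 and 30/3 = 10, so φ(30) ≤ 30/3.
Hence n = 30 is a counterexample.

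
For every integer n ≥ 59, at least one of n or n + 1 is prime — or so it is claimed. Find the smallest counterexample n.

n = 62

A counterexample is any integer n ≥ 59 such that n, n + 1 are both composite; we check each in order.
n = 59: 59 is prime.
n = 60: 61 is prime.
n = 61: 61 is prime.
n = 62: 62 = 2 × 31; 63 = 3 × 21 — both composite.
Hence n = 62 is a counterexample.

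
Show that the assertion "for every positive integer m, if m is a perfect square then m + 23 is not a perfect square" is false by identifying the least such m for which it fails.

m = 121

The first 10 eligible values, up to m = 100, all satisfy the conclusion.
m = 121: 121 = 11² and 121 + 23 = 144 = 12².
Hence m = 121 is a counterexample.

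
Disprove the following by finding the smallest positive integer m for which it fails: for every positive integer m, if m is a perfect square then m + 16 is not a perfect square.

m = 9

A counterexample is any positive integer m such that m is a perfect square but m + 16 is a perfect square; we check each in order.
For m = 1, 4 the conclusion holds.
m = 9: 9 = 3² and 9 + 16 = 25 = 5².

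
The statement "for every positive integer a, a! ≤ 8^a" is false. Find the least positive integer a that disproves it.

Check each positive integer a in order until a! > 8^a.
The first 19 eligible values, up to a = 19, all satisfy the conclusion.
a = 20: a! = 2432902008176640000 and 8^a = 1152921504606846976, so 2432902008176640000 > 1152921504606846976.

a = 20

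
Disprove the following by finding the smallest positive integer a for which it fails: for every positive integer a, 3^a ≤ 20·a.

We need the least positive integer a for which 3^a > 20·a.
For a = 1, 2, 3 the conclusion holds.
a = 4: 3^a = 81 and 20·a = 80, so 81 > 80.
Hence a = 4 is a counterexample.

a = 4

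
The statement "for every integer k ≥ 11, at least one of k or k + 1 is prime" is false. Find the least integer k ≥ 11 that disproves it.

k = 14

Check each integer k ≥ 11 in order until k, k + 1 are both composite.
k = 11: 11 is prime.
k = 12: 13 is prime.
k = 13: 13 is prime.
k = 14: 14 = 2 × 7; 15 = 3 × 5 — both composite.
Hence k = 14 is a counterexample.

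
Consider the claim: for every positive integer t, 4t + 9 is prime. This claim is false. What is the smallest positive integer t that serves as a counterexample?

t = 3

We need the least positive integer t for which 4t + 9 is not prime.
For t = 1, 2 the conclusion holds.
t = 3: 4t + 9 = 21 = 3 × 7, composite.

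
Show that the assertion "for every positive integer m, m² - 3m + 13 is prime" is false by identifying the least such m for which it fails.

For m = 1, 2, 3, 4, …, 9, 10, 11 the conclusion holds.
m = 12: m² - 3m + 13 = 121 = 11 × 11, composite.

m = 12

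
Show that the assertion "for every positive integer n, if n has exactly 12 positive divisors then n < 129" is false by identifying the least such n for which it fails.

For n = 60, 72, 84, 90, 96, 108, 126 the conclusion holds.
n = 132: τ(132) = 12; 132 ≥ 129.
Thus n = 132 disproves the claim, and no smaller n works.

n = 132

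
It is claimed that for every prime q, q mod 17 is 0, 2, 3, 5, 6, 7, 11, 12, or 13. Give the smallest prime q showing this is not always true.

For q = 2, 3, 5, 7, 11, 13, 17, 19, 23, 29 the conclusion holds.
q = 31: 31 mod 17 = 14 — not in {0, 2, 3, 5, 6, 7, 11, 12, 13}.
So q = 31 is the smallest counterexample.

q = 31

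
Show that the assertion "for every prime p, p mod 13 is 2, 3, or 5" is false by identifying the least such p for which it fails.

Check each prime p in order until the claim fails.
For p = 2, 3, 5 the conclusion holds.
p = 7: 7 mod 13 = 7 — not in {2, 3, 5}.

p = 7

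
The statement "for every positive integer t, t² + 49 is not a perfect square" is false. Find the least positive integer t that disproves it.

We need the least positive integer t for which t² + 49 is a perfect square.
For t = 1, 2, 3, 4, …, 21, 22, 23 the conclusion holds.
t = 24: 24² + 49 = 625 = 25², a perfect square.
Thus t = 24 disproves the claim, and no smaller t works.

t = 24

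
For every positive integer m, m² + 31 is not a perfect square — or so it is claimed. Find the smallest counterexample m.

m = 15

A counterexample is any positive integer m such that m² + 31 is a perfect square; we check each in order.
For m = 1, 2, 3, 4, …, 12, 13, 14 the conclusion holds.
m = 15: 15² + 31 = 256 = 16², a perfect square.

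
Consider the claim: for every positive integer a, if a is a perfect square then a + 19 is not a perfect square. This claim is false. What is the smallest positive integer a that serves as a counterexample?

We need the least positive integer a for which a is a perfect square but a + 19 is a perfect square.
The first 8 eligible values, up to a = 64, all satisfy the conclusion.
a = 81: 81 = 9² and 81 + 19 = 100 = 10².
So a = 81 is the smallest counterexample.

a = 81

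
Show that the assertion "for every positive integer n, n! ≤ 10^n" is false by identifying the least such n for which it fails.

n = 25

Check each positive integer n in order until n! > 10^n.
For n = 1, 2, 3, 4, …, 22, 23, 24 the conclusion holds.
n = 25: n! = 15511210043330985984000000 and 10^n = 10000000000000000000000000, so 15511210043330985984000000 > 10000000000000000000000000.
Thus n = 25 disproves the claim, and no smaller n works.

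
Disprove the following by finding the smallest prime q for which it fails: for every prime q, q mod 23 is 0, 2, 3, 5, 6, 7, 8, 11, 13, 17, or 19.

For q = 2, 3, 5, 7, …, 23, 29, 31 the conclusion holds.
q = 37: 37 mod 23 = 14 — not in {0, 2, 3, 5, 6, 7, 8, 11, 13, 17, 19}.

q = 37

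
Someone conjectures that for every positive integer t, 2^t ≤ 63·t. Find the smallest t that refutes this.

t = 10

A counterexample is any positive integer t such that 2^t > 63·t; we check each in order.
For t = 1, 2, 3, 4, 5, 6, 7, 8, 9 the conclusion holds.
t = 10: 2^t = 1024 and 63·t = 630, so 1024 > 630.
Thus t = 10 disproves the claim, and no smaller t works.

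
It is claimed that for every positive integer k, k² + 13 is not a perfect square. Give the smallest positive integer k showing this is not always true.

Check each positive integer k in order until k² + 13 is a perfect square.
The first 5 eligible values, up to k = 5, all satisfy the conclusion.
k = 6: 6² + 13 = 49 = 7², a perfect square.

k = 6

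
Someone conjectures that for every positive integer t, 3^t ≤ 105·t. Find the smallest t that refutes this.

A counterexample is any positive integer t such that 3^t > 105·t; we check each in order.
t = 1: 3^t = 3 and 105·t = 105, so 3 ≤ 105.
t = 2: 3^t = 9 and 105·t = 210, so 9 ≤ 210.
t = 3: 3^t = 27 and 105·t = 315, so 27 ≤ 315.
t = 4: 3^t = 81 and 105·t = 420, so 81 ≤ 420.
t = 5: 3^t = 243 and 105·t = 525, so 243 ≤ 525.
t = 6: 3^t = 729 and 105·t = 630, so 729 > 630.
Hence t = 6 is a counterexample.

t = 6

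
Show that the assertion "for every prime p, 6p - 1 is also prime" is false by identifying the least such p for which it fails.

p = 11

For p = 2, 3, 5, 7 the conclusion holds.
p = 11: 6p - 1 = 65 = 5 × 13, not prime.
So p = 11 is the smallest counterexample.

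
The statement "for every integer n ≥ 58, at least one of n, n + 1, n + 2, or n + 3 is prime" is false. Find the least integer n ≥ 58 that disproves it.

n = 62

We need the least integer n ≥ 58 for which n, n + 1, n + 2, n + 3 are all composite.
The first 4 eligible values, up to n = 61, all satisfy the conclusion.
n = 62: 62 = 2 × 31; 63 = 3 × 21; 64 = 2 × 32; 65 = 5 × 13 — all composite.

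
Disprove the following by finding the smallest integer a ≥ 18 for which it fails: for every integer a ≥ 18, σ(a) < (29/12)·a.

A counterexample is any integer a ≥ 18 such that the claim fails; we check each in order.
The first 6 eligible values, up to a = 23, all satisfy the conclusion.
a = 24: σ(24) = 60; 60 ≥ 58.
Hence a = 24 is a counterexample.

a = 24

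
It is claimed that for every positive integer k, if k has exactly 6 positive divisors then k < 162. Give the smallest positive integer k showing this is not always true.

k = 164

We need the least positive integer k for which k has exactly 6 positive divisors but the claim fails.
For k = 12, 18, 20, 28, …, 147, 148, 153 the conclusion holds.
k = 164: τ(164) = 6; 164 ≥ 162.
So k = 164 is the smallest counterexample.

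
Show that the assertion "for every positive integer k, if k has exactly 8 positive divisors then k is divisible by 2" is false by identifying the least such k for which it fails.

Check each positive integer k in order until k has exactly 8 positive divisors but k is not divisible by 2.
The first 12 eligible values, up to k = 104, all satisfy the conclusion.
k = 105: τ(105) = 8; 105 mod 2 = 1.

k = 105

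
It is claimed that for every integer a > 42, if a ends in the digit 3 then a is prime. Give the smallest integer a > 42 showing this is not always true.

a = 63

A counterexample is any integer a > 42 such that a ends in the digit 3 but a is not prime; we check each in order.
a = 43: 43 ends in 3 and is prime.
a = 53: 53 ends in 3 and is prime.
a = 63: 63 ends in 3; 63 = 3 × 21, composite.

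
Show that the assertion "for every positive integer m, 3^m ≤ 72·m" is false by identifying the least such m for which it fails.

m = 6

The first 5 eligible values, up to m = 5, all satisfy the conclusion.
m = 6: 3^m = 729 and 72·m = 432, so 729 > 432.
Hence m = 6 is a counterexample.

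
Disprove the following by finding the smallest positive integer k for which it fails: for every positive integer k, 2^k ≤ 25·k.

k = 8

Check each positive integer k in order until 2^k > 25·k.
The first 7 eligible values, up to k = 7, all satisfy the conclusion.
k = 8: 2^k = 256 and 25·k = 200, so 256 > 200.
Hence k = 8 is a counterexample.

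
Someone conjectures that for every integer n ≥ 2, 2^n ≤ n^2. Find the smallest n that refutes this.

n = 5

For n = 2, 3, 4 the conclusion holds.
n = 5: 2^n = 32 and n^2 = 25, so 32 > 25.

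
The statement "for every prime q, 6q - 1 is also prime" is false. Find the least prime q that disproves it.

Check each prime q in order until 6q - 1 is not prime.
q = 2: 6q - 1 = 11, prime.
q = 3: 6q - 1 = 17, prime.
q = 5: 6q - 1 = 29, prime.
q = 7: 6q - 1 = 41, prime.
q = 11: 6q - 1 = 65 = 5 × 13, not prime.
Thus q = 11 disproves the claim, and no smaller q works.

q = 11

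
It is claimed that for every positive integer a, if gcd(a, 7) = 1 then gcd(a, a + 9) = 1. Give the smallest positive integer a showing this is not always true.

a = 3

A counterexample is any positive integer a such that gcd(a, 7) = 1 but gcd(a, a + 9) > 1; we check each in order.
For a = 1, 2 the conclusion holds.
a = 3: gcd(3, 12) = 3.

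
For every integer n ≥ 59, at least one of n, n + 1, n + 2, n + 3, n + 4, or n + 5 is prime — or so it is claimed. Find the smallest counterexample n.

A counterexample is any integer n ≥ 59 such that n, n + 1, n + 2, n + 3, n + 4, n + 5 are all composite; we check each in order.
For n = 59, 60, 61, 62, …, 87, 88, 89 the conclusion holds.
n = 90: 90 = 2 × 45; 91 = 7 × 13; 92 = 2 × 46; 93 = 3 × 31; 94 = 2 × 47; 95 = 5 × 19 — all composite.
So n = 90 is the smallest counterexample.

n = 90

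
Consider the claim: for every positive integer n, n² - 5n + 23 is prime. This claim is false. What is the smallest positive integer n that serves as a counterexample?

We need the least positive integer n for which n² - 5n + 23 is not prime.
The first 18 eligible values, up to n = 18, all satisfy the conclusion.
n = 19: n² - 5n + 23 = 289 = 17 × 17, composite.
Hence n = 19 is a counterexample.

n = 19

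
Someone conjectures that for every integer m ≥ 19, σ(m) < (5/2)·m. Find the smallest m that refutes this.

m = 24

A counterexample is any integer m ≥ 19 such that the claim fails; we check each in order.
The first 5 eligible values, up to m = 23, all satisfy the conclusion.
m = 24: σ(24) = 60; 60 ≥ 60.
So m = 24 is the smallest counterexample.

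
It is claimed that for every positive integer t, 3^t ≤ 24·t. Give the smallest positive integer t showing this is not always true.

t = 5

Check each positive integer t in order until 3^t > 24·t.
The first 4 eligible values, up to t = 4, all satisfy the conclusion.
t = 5: 3^t = 243 and 24·t = 120, so 243 > 120.
Hence t = 5 is a counterexample.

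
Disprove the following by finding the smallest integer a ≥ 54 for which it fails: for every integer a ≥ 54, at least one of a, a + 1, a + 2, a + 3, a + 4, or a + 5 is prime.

a = 90

Check each integer a ≥ 54 in order until a, a + 1, a + 2, a + 3, a + 4, a + 5 are all composite.
For a = 54, 55, 56, 57, …, 87, 88, 89 the conclusion holds.
a = 90: 90 = 2 × 45; 91 = 7 × 13; 92 = 2 × 46; 93 = 3 × 31; 94 = 2 × 47; 95 = 5 × 19 — all composite.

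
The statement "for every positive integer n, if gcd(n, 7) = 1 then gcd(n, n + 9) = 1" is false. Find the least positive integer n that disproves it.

n = 3

For n = 1, 2 the conclusion holds.
n = 3: gcd(3, 12) = 3.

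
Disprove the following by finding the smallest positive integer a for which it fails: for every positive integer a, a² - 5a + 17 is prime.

a = 13

For a = 1, 2, 3, 4, …, 10, 11, 12 the conclusion holds.
a = 13: a² - 5a + 17 = 121 = 11 × 11, composite.
Thus a = 13 disproves the claim, and no smaller a works.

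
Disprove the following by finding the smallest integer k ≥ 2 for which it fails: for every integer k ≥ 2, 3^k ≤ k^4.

k = 8

Check each integer k ≥ 2 in order until 3^k > k^4.
k = 2: 3^k = 9 and k^4 = 16, so 9 ≤ 16.
k = 3: 3^k = 27 and k^4 = 81, so 27 ≤ 81.
k = 4: 3^k = 81 and k^4 = 256, so 81 ≤ 256.
k = 5: 3^k = 243 and k^4 = 625, so 243 ≤ 625.
k = 6: 3^k = 729 and k^4 = 1296, so 729 ≤ 1296.
k = 7: 3^k = 2187 and k^4 = 2401, so 2187 ≤ 2401.
k = 8: 3^k = 6561 and k^4 = 4096, so 6561 > 4096.
Hence k = 8 is a counterexample.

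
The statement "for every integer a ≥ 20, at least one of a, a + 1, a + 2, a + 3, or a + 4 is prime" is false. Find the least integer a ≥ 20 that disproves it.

A counterexample is any integer a ≥ 20 such that a, a + 1, a + 2, a + 3, a + 4 are all composite; we check each in order.
The first 4 eligible values, up to a = 23, all satisfy the conclusion.
a = 24: 24 = 2 × 12; 25 = 5 × 5; 26 = 2 × 13; 27 = 3 × 9; 28 = 2 × 14 — all composite.

a = 24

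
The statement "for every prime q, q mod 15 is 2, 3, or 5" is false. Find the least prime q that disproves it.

We need the least prime q for which the claim fails.
For q = 2, 3, 5 the conclusion holds.
q = 7: 7 mod 15 = 7 — not in {2, 3, 5}.

q = 7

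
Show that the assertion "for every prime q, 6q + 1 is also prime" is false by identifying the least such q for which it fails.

q = 19

Check each prime q in order until 6q + 1 is not prime.
The first 7 eligible values, up to q = 17, all satisfy the conclusion.
q = 19: 6q + 1 = 115 = 5 × 23, not prime.
Thus q = 19 disproves the claim, and no smaller q works.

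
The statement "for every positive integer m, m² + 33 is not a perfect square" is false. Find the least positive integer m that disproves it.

m = 4

For m = 1, 2, 3 the conclusion holds.
m = 4: 4² + 33 = 49 = 7², a perfect square.
So m = 4 is the smallest counterexample.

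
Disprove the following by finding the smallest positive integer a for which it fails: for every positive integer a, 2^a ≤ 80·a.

A counterexample is any positive integer a such that 2^a > 80·a; we check each in order.
The first 9 eligible values, up to a = 9, all satisfy the conclusion.
a = 10: 2^a = 1024 and 80·a = 800, so 1024 > 800.
So a = 10 is the smallest counterexample.

a = 10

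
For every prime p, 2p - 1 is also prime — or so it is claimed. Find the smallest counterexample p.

p = 5

p = 2: 2p - 1 = 3, prime.
p = 3: 2p - 1 = 5, prime.
p = 5: 2p - 1 = 9 = 3 × 3, not prime.
Hence p = 5 is a counterexample.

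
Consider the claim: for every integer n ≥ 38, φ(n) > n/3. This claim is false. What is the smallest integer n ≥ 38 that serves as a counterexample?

n = 42

We need the least integer n ≥ 38 for which the claim fails.
For n = 38, 39, 40, 41 the conclusion holds.
n = 42: φ(42) = 12 and 42/3 = 14, so φ(42) ≤ 42/3.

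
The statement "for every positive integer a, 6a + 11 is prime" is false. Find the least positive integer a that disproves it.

a = 1: 6a + 11 = 17, prime.
a = 2: 6a + 11 = 23, prime.
a = 3: 6a + 11 = 29, prime.
a = 4: 6a + 11 = 35 = 5 × 7, composite.

a = 4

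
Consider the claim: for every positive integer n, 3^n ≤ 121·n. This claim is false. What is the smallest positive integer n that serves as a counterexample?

The first 5 eligible values, up to n = 5, all satisfy the conclusion.
n = 6: 3^n = 729 and 121·n = 726, so 729 > 726.
Hence n = 6 is a counterexample.

n = 6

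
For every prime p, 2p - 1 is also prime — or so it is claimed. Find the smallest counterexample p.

p = 5

A counterexample is any prime p such that 2p - 1 is not prime; we check each in order.
p = 2: 2p - 1 = 3, prime.
p = 3: 2p - 1 = 5, prime.
p = 5: 2p - 1 = 9 = 3 × 3, not prime.
Thus p = 5 disproves the claim, and no smaller p works.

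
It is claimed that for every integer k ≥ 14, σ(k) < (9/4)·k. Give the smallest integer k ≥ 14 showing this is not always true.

A counterexample is any integer k ≥ 14 such that the claim fails; we check each in order.
For k = 14, 15, 16, 17, 18, 19, 20, 21, 22, 23 the conclusion holds.
k = 24: σ(24) = 60; 60 ≥ 54.
Thus k = 24 disproves the claim, and no smaller k works.

k = 24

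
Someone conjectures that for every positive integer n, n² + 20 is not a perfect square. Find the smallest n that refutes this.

n = 4

n = 1: 1² + 20 = 21, not a perfect square.
n = 2: 2² + 20 = 24, not a perfect square.
n = 3: 3² + 20 = 29, not a perfect square.
n = 4: 4² + 20 = 36 = 6², a perfect square.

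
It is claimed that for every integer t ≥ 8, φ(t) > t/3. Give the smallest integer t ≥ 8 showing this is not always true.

t = 12

For t = 8, 9, 10, 11 the conclusion holds.
t = 12: φ(12) = 4 and 12/3 = 4, so φ(12) ≤ 12/3.
Hence t = 12 is a counterexample.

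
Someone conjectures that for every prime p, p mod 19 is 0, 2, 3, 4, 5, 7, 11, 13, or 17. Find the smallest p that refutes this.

p = 29

A counterexample is any prime p such that the claim fails; we check each in order.
The first 9 eligible values, up to p = 23, all satisfy the conclusion.
p = 29: 29 mod 19 = 10 — not in {0, 2, 3, 4, 5, 7, 11, 13, 17}.
So p = 29 is the smallest counterexample.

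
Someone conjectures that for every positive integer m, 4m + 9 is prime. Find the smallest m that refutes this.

m = 1: 4m + 9 = 13, prime.
m = 2: 4m + 9 = 17, prime.
m = 3: 4m + 9 = 21 = 3 × 7, composite.
Hence m = 3 is a counterexample.

m = 3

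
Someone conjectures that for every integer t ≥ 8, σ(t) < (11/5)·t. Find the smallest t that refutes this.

t = 12

We need the least integer t ≥ 8 for which the claim fails.
The first 4 eligible values, up to t = 11, all satisfy the conclusion.
t = 12: σ(12) = 28; 28 ≥ 132/5.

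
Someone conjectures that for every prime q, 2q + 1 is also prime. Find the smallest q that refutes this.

For q = 2, 3, 5 the conclusion holds.
q = 7: 2q + 1 = 15 = 3 × 5, not prime.
Thus q = 7 disproves the claim, and no smaller q works.

q = 7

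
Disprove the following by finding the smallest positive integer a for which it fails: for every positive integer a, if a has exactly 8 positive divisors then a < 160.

a = 165

For a = 24, 30, 40, 42, …, 138, 152, 154 the conclusion holds.
a = 165: τ(165) = 8; 165 ≥ 160.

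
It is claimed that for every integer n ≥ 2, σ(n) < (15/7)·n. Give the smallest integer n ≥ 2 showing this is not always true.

n = 12

We need the least integer n ≥ 2 for which the claim fails.
The first 10 eligible values, up to n = 11, all satisfy the conclusion.
n = 12: σ(12) = 28; 28 ≥ 180/7.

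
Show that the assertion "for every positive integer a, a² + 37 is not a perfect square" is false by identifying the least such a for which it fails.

a = 18

A counterexample is any positive integer a such that a² + 37 is a perfect square; we check each in order.
The first 17 eligible values, up to a = 17, all satisfy the conclusion.
a = 18: 18² + 37 = 361 = 19², a perfect square.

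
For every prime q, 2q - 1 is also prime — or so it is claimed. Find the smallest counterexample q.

We need the least prime q for which 2q - 1 is not prime.
q = 2: 2q - 1 = 3, prime.
q = 3: 2q - 1 = 5, prime.
q = 5: 2q - 1 = 9 = 3 × 3, not prime.
Hence q = 5 is a counterexample.

q = 5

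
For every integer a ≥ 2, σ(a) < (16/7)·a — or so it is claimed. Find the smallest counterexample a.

Check each integer a ≥ 2 in order until the claim fails.
For a = 2, 3, 4, 5, 6, 7, 8, 9, 10, 11 the conclusion holds.
a = 12: σ(12) = 28; 28 ≥ 192/7.

a = 12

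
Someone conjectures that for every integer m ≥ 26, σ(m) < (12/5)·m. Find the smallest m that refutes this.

m = 30

A counterexample is any integer m ≥ 26 such that the claim fails; we check each in order.
The first 4 eligible values, up to m = 29, all satisfy the conclusion.
m = 30: σ(30) = 72; 72 ≥ 72.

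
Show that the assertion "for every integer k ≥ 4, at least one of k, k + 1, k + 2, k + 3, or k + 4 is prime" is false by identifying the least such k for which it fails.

For k = 4, 5, 6, 7, …, 21, 22, 23 the conclusion holds.
k = 24: 24 = 2 × 12; 25 = 5 × 5; 26 = 2 × 13; 27 = 3 × 9; 28 = 2 × 14 — all composite.
Thus k = 24 disproves the claim, and no smaller k works.

k = 24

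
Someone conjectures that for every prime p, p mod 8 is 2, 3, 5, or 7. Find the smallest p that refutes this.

Check each prime p in order until the claim fails.
p = 2: 2 mod 8 = 2.
p = 3: 3 mod 8 = 3.
p = 5: 5 mod 8 = 5.
p = 7: 7 mod 8 = 7.
p = 11: 11 mod 8 = 3.
p = 13: 13 mod 8 = 5.
p = 17: 17 mod 8 = 1 — not in {2, 3, 5, 7}.
So p = 17 is the smallest counterexample.

p = 17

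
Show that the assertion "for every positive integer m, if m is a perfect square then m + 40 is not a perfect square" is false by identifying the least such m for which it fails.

A counterexample is any positive integer m such that m is a perfect square but m + 40 is a perfect square; we check each in order.
For m = 1, 4 the conclusion holds.
m = 9: 9 = 3² and 9 + 40 = 49 = 7².

m = 9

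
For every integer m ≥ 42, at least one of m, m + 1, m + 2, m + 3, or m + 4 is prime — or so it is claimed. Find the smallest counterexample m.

Check each integer m ≥ 42 in order until m, m + 1, m + 2, m + 3, m + 4 are all composite.
m = 42: 43 is prime.
m = 43: 43 is prime.
m = 44: 47 is prime.
m = 45: 47 is prime.
m = 46: 47 is prime.
m = 47: 47 is prime.
m = 48: 48 = 2 × 24; 49 = 7 × 7; 50 = 2 × 25; 51 = 3 × 17; 52 = 2 × 26 — all composite.
Hence m = 48 is a counterexample.

m = 48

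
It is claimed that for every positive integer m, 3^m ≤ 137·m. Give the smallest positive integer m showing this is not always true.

m = 7

A counterexample is any positive integer m such that 3^m > 137·m; we check each in order.
The first 6 eligible values, up to m = 6, all satisfy the conclusion.
m = 7: 3^m = 2187 and 137·m = 959, so 2187 > 959.
Hence m = 7 is a counterexample.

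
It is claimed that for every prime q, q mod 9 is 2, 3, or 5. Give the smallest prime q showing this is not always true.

q = 2: 2 mod 9 = 2.
q = 3: 3 mod 9 = 3.
q = 5: 5 mod 9 = 5.
q = 7: 7 mod 9 = 7 — not in {2, 3, 5}.
Thus q = 7 disproves the claim, and no smaller q works.

q = 7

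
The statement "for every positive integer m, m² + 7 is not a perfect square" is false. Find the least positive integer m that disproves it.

m = 3

For m = 1, 2 the conclusion holds.
m = 3: 3² + 7 = 16 = 4², a perfect square.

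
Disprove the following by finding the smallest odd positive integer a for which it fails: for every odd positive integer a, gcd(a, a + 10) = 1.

a = 5

For a = 1, 3 the conclusion holds.
a = 5: gcd(5, 15) = 5.
So a = 5 is the smallest counterexample.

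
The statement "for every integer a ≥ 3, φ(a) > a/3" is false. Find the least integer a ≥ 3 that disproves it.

a = 6

We need the least integer a ≥ 3 for which the claim fails.
For a = 3, 4, 5 the conclusion holds.
a = 6: φ(6) = 2 and 6/3 = 2, so φ(6) ≤ 6/3.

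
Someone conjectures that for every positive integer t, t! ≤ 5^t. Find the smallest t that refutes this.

We need the least positive integer t for which t! > 5^t.
For t = 1, 2, 3, 4, …, 9, 10, 11 the conclusion holds.
t = 12: t! = 479001600 and 5^t = 244140625, so 479001600 > 244140625.
Thus t = 12 disproves the claim, and no smaller t works.

t = 12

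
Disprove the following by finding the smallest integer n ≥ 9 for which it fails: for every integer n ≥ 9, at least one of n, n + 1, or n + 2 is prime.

We need the least integer n ≥ 9 for which n, n + 1, n + 2 are all composite.
For n = 9, 10, 11, 12, 13 the conclusion holds.
n = 14: 14 = 2 × 7; 15 = 3 × 5; 16 = 2 × 8 — all composite.
Hence n = 14 is a counterexample.

n = 14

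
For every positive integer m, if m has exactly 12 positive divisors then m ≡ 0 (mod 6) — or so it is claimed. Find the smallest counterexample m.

m = 140

We need the least positive integer m for which m has exactly 12 positive divisors but the claim fails.
For m = 60, 72, 84, 90, 96, 108, 126, 132 the conclusion holds.
m = 140: τ(140) = 12; 140 ≡ 2 (mod 6).
Thus m = 140 disproves the claim, and no smaller m works.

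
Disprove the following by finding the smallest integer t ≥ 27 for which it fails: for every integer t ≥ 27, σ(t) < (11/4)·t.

t = 60

Check each integer t ≥ 27 in order until the claim fails.
For t = 27, 28, 29, 30, …, 57, 58, 59 the conclusion holds.
t = 60: σ(60) = 168; 168 ≥ 165.
Hence t = 60 is a counterexample.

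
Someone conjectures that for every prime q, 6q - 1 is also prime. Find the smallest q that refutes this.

q = 11

q = 2: 6q - 1 = 11, prime.
q = 3: 6q - 1 = 17, prime.
q = 5: 6q - 1 = 29, prime.
q = 7: 6q - 1 = 41, prime.
q = 11: 6q - 1 = 65 = 5 × 13, not prime.
So q = 11 is the smallest counterexample.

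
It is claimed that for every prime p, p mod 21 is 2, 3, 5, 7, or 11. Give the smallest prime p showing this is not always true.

For p = 2, 3, 5, 7, 11 the conclusion holds.
p = 13: 13 mod 21 = 13 — not in {2, 3, 5, 7, 11}.

p = 13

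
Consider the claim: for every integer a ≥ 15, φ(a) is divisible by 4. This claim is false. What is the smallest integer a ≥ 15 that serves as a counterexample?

a = 18

Check each integer a ≥ 15 in order until φ(a) is not divisible by 4.
a = 15: φ(15) = 8; 8 mod 4 = 0.
a = 16: φ(16) = 8; 8 mod 4 = 0.
a = 17: φ(17) = 16; 16 mod 4 = 0.
a = 18: φ(18) = 6; 6 mod 4 = 2.
So a = 18 is the smallest counterexample.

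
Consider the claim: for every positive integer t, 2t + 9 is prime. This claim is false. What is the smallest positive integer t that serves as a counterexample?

t = 1: 2t + 9 = 11, prime.
t = 2: 2t + 9 = 13, prime.
t = 3: 2t + 9 = 15 = 3 × 5, composite.
Thus t = 3 disproves the claim, and no smaller t works.

t = 3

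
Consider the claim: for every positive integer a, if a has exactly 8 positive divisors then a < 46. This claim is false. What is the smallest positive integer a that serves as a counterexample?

a = 54

A counterexample is any positive integer a such that a has exactly 8 positive divisors but the claim fails; we check each in order.
a = 24: τ(24) = 8; 24 < 46.
a = 30: τ(30) = 8; 30 < 46.
a = 40: τ(40) = 8; 40 < 46.
a = 42: τ(42) = 8; 42 < 46.
a = 54: τ(54) = 8; 54 ≥ 46.
Hence a = 54 is a counterexample.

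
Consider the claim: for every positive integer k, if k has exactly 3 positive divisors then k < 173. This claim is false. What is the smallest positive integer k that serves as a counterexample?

k = 289

Check each positive integer k in order until k has exactly 3 positive divisors but the claim fails.
For k = 4, 9, 25, 49, 121, 169 the conclusion holds.
k = 289: τ(289) = 3; 289 ≥ 173.
Thus k = 289 disproves the claim, and no smaller k works.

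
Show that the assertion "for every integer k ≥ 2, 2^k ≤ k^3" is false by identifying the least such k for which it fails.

Check each integer k ≥ 2 in order until 2^k > k^3.
The first 8 eligible values, up to k = 9, all satisfy the conclusion.
k = 10: 2^k = 1024 and k^3 = 1000, so 1024 > 1000.
Hence k = 10 is a counterexample.

k = 10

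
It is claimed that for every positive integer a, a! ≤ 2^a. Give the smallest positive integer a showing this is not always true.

We need the least positive integer a for which a! > 2^a.
a = 1: a! = 1 and 2^a = 2, so 1 ≤ 2.
a = 2: a! = 2 and 2^a = 4, so 2 ≤ 4.
a = 3: a! = 6 and 2^a = 8, so 6 ≤ 8.
a = 4: a! = 24 and 2^a = 16, so 24 > 16.

a = 4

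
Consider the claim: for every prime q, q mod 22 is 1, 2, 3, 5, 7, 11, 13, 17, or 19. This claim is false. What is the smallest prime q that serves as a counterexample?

q = 31

Check each prime q in order until the claim fails.
For q = 2, 3, 5, 7, 11, 13, 17, 19, 23, 29 the conclusion holds.
q = 31: 31 mod 22 = 9 — not in {1, 2, 3, 5, 7, 11, 13, 17, 19}.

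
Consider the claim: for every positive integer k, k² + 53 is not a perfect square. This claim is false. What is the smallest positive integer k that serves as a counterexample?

Check each positive integer k in order until k² + 53 is a perfect square.
For k = 1, 2, 3, 4, …, 23, 24, 25 the conclusion holds.
k = 26: 26² + 53 = 729 = 27², a perfect square.
Thus k = 26 disproves the claim, and no smaller k works.

k = 26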